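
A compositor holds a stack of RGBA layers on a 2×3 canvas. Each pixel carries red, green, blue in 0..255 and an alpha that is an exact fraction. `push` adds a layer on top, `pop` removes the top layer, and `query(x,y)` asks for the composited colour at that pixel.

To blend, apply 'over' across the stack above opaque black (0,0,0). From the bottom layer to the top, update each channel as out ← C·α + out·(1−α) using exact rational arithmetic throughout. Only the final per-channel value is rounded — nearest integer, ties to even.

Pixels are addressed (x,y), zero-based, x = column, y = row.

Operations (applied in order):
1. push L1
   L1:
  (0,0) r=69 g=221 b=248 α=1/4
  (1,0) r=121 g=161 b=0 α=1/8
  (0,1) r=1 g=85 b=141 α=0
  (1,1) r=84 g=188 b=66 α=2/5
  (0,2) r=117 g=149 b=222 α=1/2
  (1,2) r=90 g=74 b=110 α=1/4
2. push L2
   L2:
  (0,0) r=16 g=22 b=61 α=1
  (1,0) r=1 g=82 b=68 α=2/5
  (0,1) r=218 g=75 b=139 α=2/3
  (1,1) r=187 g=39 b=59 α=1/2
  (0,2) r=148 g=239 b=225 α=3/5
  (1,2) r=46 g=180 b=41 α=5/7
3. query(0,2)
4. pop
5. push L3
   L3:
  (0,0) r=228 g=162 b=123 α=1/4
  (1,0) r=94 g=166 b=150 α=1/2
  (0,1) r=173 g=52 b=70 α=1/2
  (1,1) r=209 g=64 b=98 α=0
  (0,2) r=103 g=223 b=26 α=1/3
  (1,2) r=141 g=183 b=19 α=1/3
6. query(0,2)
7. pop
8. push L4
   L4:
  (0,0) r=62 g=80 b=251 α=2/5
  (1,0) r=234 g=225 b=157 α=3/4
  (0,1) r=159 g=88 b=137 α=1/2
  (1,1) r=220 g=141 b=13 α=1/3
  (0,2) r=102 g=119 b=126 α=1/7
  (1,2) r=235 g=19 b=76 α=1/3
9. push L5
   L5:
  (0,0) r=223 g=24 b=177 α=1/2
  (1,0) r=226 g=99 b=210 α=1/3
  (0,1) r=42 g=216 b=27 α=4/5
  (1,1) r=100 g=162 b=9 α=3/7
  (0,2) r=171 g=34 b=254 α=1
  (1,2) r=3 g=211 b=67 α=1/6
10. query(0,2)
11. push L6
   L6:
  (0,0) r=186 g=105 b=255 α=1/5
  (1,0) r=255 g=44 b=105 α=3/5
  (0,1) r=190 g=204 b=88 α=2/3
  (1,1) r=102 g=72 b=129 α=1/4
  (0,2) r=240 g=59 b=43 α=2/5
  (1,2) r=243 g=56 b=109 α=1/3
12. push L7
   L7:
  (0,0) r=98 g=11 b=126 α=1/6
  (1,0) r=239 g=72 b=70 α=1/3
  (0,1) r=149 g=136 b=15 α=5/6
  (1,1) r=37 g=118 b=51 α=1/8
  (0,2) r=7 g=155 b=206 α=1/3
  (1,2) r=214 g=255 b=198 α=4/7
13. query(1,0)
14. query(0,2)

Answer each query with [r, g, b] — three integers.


at x=0,y=2 over L1,L2:
L1 α=1/2: [117/2, 149/2, 111]
L2 α=3/5: [561/5, 866/5, 897/5]
→ [112, 173, 179]

at x=0,y=2 over L1,L3:
after L1 α=1/2: [117/2, 149/2, 111]
after L3 α=1/3: [220/3, 124, 248/3]
= [73, 124, 83]

at x=0,y=2 over L1,L4,L5:
after L1 α=1/2: [117/2, 149/2, 111]
after L4 α=1/7: [453/7, 566/7, 792/7]
after L5 α=1: [171, 34, 254]
→ [171, 34, 254]

(1,0) stack=L1,L4,L5,L6,L7; from [0,0,0]:
L1 α=1/8: [121/8, 161/8, 0]
L4 α=3/4: [5737/32, 5561/32, 471/4]
L5 α=1/3: [9353/48, 7145/48, 297/2]
L6 α=3/5: [27713/120, 10313/120, 612/5]
L7 α=1/3: [42053/180, 14633/180, 1574/15]
→ [234, 81, 105]

at x=0,y=2 over L1,L4,L5,L6,L7:
L1 α=1/2: [117/2, 149/2, 111]
L4 α=1/7: [453/7, 566/7, 792/7]
L5 α=1: [171, 34, 254]
L6 α=2/5: [993/5, 44, 848/5]
L7 α=1/3: [2021/15, 81, 2726/15]
→ [135, 81, 182]


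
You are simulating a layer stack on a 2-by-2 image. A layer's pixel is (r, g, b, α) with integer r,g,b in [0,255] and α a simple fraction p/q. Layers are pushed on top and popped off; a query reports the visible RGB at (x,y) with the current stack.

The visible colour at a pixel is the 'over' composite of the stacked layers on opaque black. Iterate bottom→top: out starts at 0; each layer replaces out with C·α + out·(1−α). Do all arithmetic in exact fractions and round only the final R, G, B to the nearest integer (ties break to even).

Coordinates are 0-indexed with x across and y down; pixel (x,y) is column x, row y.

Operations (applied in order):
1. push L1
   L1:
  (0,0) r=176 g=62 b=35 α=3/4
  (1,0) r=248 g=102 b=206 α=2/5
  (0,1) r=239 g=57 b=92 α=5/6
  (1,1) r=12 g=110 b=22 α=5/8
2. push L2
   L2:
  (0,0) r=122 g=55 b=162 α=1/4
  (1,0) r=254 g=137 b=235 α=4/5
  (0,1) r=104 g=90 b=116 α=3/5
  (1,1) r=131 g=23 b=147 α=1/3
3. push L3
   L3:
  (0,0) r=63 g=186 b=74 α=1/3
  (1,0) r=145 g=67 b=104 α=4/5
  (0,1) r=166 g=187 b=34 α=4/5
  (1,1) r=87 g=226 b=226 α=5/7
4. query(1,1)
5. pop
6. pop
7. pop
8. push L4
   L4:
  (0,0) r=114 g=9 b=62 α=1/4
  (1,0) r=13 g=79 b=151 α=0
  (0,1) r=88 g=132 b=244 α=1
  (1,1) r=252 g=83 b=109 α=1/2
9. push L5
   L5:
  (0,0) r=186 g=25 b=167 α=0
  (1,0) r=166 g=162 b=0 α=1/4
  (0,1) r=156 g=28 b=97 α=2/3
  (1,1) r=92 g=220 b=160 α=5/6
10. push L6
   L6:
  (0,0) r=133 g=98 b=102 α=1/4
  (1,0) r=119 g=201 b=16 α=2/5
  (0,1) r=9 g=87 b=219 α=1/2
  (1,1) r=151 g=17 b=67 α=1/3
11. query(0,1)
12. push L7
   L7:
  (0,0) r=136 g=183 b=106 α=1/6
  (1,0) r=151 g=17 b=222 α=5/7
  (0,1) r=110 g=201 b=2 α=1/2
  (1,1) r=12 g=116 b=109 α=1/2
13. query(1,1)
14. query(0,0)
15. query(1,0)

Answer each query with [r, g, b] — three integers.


(1,1) stack=L1,L2,L3; from [0,0,0]:
after L1 α=5/8: [15/2, 275/4, 55/4]
after L2 α=1/3: [146/3, 107/2, 349/6]
after L3 α=5/7: [1597/21, 1237/7, 3739/21]
= [76, 177, 178]

query (0,1) [L4,L5,L6] — begin 0,0,0
after L4 α=1: [88, 132, 244]
after L5 α=2/3: [400/3, 188/3, 146]
after L6 α=1/2: [427/6, 449/6, 365/2]
→ [71, 75, 182]

(1,1) stack=L4,L5,L6,L7; from [0,0,0]:
after L4 α=1/2: [126, 83/2, 109/2]
after L5 α=5/6: [293/3, 761/4, 1709/12]
after L6 α=1/3: [1039/9, 265/2, 2111/18]
after L7 α=1/2: [1147/18, 497/4, 4073/36]
→ [64, 124, 113]

query (0,0) [L4,L5,L6,L7] — begin 0,0,0
L4 α=1/4: [57/2, 9/4, 31/2]
L5 α=0: [57/2, 9/4, 31/2]
L6 α=1/4: [437/8, 419/16, 297/8]
L7 α=1/6: [1091/16, 5023/96, 2333/48]
= [68, 52, 49]

at x=1,y=0 over L4,L5,L6,L7:
L4 α=0: [0, 0, 0]
L5 α=1/4: [83/2, 81/2, 0]
L6 α=2/5: [145/2, 1047/10, 32/5]
L7 α=5/7: [900/7, 1472/35, 802/5]
→ [129, 42, 160]


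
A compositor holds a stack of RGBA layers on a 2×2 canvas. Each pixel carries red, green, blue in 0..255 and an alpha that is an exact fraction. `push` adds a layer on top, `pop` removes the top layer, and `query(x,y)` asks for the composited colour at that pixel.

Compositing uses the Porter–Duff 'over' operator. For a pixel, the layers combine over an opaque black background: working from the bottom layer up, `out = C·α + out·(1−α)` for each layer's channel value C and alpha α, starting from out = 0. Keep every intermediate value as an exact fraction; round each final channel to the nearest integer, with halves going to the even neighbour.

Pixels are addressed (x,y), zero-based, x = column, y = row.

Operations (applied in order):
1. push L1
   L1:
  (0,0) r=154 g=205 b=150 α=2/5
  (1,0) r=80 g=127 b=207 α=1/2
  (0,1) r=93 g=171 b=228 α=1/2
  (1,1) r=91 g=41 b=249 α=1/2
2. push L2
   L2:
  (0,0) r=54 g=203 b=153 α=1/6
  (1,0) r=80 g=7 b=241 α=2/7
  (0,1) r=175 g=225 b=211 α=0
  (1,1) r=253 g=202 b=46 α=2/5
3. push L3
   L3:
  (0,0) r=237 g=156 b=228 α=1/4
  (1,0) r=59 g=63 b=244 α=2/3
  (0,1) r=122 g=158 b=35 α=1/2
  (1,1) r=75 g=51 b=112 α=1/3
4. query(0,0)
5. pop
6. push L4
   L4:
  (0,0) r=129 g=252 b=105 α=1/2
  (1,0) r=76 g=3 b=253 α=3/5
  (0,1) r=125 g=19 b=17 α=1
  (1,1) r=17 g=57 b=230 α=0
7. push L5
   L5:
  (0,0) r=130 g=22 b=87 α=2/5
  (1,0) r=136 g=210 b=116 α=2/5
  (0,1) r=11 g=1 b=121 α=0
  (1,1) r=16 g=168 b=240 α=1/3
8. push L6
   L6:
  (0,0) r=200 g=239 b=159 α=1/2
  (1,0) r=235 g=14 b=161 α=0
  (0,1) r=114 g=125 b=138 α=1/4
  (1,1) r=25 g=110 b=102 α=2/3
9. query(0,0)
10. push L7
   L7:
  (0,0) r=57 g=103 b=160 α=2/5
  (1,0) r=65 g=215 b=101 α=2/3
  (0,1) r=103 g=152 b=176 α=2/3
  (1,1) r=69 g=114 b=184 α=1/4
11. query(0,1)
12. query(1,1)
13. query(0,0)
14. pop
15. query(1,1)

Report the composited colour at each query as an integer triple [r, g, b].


at x=0,y=0 over L1,L2,L3:
+L1 (α=2/5) → [308/5, 82, 60]
+L2 (α=1/6) → [181/3, 613/6, 151/2]
+L3 (α=1/4) → [209/2, 925/8, 909/8]
rounded: [104, 116, 114]

at x=0,y=0 over L1,L2,L4,L5,L6:
after L1 α=2/5: [308/5, 82, 60]
after L2 α=1/6: [181/3, 613/6, 151/2]
after L4 α=1/2: [284/3, 2125/12, 361/4]
after L5 α=2/5: [544/5, 2301/20, 1779/20]
after L6 α=1/2: [772/5, 7081/40, 4959/40]
= [154, 177, 124]

(0,1) stack=L1,L2,L4,L5,L6,L7; from [0,0,0]:
after L1 α=1/2: [93/2, 171/2, 114]
after L2 α=0: [93/2, 171/2, 114]
after L4 α=1: [125, 19, 17]
after L5 α=0: [125, 19, 17]
after L6 α=1/4: [489/4, 91/2, 189/4]
after L7 α=2/3: [1313/12, 233/2, 1597/12]
= [109, 116, 133]

query (1,1) [L1,L2,L4,L5,L6,L7] — begin 0,0,0
+L1 (α=1/2) → [91/2, 41/2, 249/2]
+L2 (α=2/5) → [257/2, 931/10, 931/10]
+L4 (α=0) → [257/2, 931/10, 931/10]
+L5 (α=1/3) → [91, 1771/15, 2131/15]
+L6 (α=2/3) → [47, 5071/45, 5191/45]
+L7 (α=1/4) → [105/2, 6781/60, 7951/60]
rounded: [52, 113, 133]

(0,0) stack=L1,L2,L4,L5,L6,L7; from [0,0,0]:
after L1 α=2/5: [308/5, 82, 60]
after L2 α=1/6: [181/3, 613/6, 151/2]
after L4 α=1/2: [284/3, 2125/12, 361/4]
after L5 α=2/5: [544/5, 2301/20, 1779/20]
after L6 α=1/2: [772/5, 7081/40, 4959/40]
after L7 α=2/5: [2886/25, 29483/200, 27677/200]
= [115, 147, 138]

(1,1) stack=L1,L2,L4,L5,L6; from [0,0,0]:
L1 α=1/2: [91/2, 41/2, 249/2]
L2 α=2/5: [257/2, 931/10, 931/10]
L4 α=0: [257/2, 931/10, 931/10]
L5 α=1/3: [91, 1771/15, 2131/15]
L6 α=2/3: [47, 5071/45, 5191/45]
= [47, 113, 115]


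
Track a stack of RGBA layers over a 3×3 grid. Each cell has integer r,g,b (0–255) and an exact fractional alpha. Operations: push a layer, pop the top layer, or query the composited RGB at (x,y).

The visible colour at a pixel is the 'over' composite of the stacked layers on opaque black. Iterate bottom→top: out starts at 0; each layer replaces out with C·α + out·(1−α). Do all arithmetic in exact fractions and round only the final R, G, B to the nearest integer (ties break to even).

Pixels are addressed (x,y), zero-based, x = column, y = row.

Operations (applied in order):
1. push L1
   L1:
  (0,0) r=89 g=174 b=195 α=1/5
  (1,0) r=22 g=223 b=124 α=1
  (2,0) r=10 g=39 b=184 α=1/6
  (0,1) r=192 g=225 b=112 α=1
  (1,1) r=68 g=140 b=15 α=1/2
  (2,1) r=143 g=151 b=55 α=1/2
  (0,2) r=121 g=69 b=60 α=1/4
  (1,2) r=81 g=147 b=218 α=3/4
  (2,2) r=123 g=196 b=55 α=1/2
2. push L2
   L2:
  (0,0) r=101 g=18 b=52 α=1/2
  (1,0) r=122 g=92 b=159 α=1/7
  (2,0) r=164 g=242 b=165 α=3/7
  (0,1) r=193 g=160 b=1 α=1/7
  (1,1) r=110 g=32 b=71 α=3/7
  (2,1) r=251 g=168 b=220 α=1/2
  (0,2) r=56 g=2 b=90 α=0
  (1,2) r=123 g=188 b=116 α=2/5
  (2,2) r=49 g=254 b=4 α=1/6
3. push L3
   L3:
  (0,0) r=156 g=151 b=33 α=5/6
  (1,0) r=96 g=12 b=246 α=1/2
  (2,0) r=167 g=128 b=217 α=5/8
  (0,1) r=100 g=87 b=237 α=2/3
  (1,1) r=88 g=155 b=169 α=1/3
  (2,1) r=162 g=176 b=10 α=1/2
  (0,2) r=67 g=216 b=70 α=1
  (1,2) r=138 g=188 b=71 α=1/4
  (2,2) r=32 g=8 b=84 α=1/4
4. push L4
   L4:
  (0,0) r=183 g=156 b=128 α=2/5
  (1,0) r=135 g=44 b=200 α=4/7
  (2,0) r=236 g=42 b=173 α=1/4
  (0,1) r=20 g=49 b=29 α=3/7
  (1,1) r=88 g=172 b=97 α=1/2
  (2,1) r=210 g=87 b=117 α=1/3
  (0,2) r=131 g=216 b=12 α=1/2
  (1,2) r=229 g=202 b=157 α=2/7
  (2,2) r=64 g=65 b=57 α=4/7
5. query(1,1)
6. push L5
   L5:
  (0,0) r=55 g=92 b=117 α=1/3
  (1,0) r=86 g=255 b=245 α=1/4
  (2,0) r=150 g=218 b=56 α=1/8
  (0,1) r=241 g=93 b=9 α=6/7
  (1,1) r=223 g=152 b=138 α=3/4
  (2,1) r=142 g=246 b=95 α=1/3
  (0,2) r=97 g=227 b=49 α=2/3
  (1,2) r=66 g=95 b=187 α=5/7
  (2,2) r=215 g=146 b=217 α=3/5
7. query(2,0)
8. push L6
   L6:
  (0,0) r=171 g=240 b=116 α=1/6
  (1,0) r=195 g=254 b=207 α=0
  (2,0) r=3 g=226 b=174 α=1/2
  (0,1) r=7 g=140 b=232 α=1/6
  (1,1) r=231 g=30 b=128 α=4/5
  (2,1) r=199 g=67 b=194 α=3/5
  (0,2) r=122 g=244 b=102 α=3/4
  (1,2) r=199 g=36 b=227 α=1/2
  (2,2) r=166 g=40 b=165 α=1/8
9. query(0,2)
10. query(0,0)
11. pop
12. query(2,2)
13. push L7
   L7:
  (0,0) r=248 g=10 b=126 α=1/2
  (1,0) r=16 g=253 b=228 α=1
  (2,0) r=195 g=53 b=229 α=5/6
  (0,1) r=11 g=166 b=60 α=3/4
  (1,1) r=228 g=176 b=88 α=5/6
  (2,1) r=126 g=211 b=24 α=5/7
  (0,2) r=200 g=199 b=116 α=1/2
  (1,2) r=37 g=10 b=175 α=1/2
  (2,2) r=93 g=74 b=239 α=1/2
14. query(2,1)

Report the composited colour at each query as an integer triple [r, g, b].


query (1,1) [L1,L2,L3,L4] — begin 0,0,0
after L1 α=1/2: [34, 70, 15/2]
after L2 α=3/7: [466/7, 376/7, 243/7]
after L3 α=1/3: [516/7, 1837/21, 1669/21]
after L4 α=1/2: [566/7, 5449/42, 1853/21]
rounded: [81, 130, 88]

query (2,0) [L1,L2,L3,L4,L5] — begin 0,0,0
L1 α=1/6: [5/3, 13/2, 92/3]
L2 α=3/7: [1496/21, 752/7, 1853/21]
L3 α=5/8: [7341/56, 842/7, 1181/7]
L4 α=1/4: [35239/224, 705/7, 2377/14]
L5 α=1/8: [40039/256, 923/8, 2489/16]
rounded: [156, 115, 156]

at x=0,y=2 over L1,L2,L3,L4,L5,L6:
+L1 (α=1/4) → [121/4, 69/4, 15]
+L2 (α=0) → [121/4, 69/4, 15]
+L3 (α=1) → [67, 216, 70]
+L4 (α=1/2) → [99, 216, 41]
+L5 (α=2/3) → [293/3, 670/3, 139/3]
+L6 (α=3/4) → [1391/12, 1433/6, 1057/12]
= [116, 239, 88]

at x=0,y=0 over L1,L2,L3,L4,L5,L6:
after L1 α=1/5: [89/5, 174/5, 39]
after L2 α=1/2: [297/5, 132/5, 91/2]
after L3 α=5/6: [1399/10, 3907/30, 421/12]
after L4 α=2/5: [7857/50, 7027/50, 289/4]
after L5 α=1/3: [9232/75, 3109/25, 523/6]
after L6 α=1/6: [11797/90, 4309/30, 3311/36]
rounded: [131, 144, 92]

query (2,2) [L1,L2,L3,L4,L5] — begin 0,0,0
after L1 α=1/2: [123/2, 98, 55/2]
after L2 α=1/6: [713/12, 124, 283/12]
after L3 α=1/4: [841/16, 95, 619/16]
after L4 α=4/7: [6619/112, 545/7, 5505/112]
after L5 α=3/5: [42739/280, 4156/35, 41961/280]
= [153, 119, 150]

query (2,1) [L1,L2,L3,L4,L5,L7] — begin 0,0,0
+L1 (α=1/2) → [143/2, 151/2, 55/2]
+L2 (α=1/2) → [645/4, 487/4, 495/4]
+L3 (α=1/2) → [1293/8, 1191/8, 535/8]
+L4 (α=1/3) → [711/4, 513/4, 1003/12]
+L5 (α=1/3) → [995/6, 335/2, 1573/18]
+L7 (α=5/7) → [2885/21, 1390/7, 379/9]
rounded: [137, 199, 42]


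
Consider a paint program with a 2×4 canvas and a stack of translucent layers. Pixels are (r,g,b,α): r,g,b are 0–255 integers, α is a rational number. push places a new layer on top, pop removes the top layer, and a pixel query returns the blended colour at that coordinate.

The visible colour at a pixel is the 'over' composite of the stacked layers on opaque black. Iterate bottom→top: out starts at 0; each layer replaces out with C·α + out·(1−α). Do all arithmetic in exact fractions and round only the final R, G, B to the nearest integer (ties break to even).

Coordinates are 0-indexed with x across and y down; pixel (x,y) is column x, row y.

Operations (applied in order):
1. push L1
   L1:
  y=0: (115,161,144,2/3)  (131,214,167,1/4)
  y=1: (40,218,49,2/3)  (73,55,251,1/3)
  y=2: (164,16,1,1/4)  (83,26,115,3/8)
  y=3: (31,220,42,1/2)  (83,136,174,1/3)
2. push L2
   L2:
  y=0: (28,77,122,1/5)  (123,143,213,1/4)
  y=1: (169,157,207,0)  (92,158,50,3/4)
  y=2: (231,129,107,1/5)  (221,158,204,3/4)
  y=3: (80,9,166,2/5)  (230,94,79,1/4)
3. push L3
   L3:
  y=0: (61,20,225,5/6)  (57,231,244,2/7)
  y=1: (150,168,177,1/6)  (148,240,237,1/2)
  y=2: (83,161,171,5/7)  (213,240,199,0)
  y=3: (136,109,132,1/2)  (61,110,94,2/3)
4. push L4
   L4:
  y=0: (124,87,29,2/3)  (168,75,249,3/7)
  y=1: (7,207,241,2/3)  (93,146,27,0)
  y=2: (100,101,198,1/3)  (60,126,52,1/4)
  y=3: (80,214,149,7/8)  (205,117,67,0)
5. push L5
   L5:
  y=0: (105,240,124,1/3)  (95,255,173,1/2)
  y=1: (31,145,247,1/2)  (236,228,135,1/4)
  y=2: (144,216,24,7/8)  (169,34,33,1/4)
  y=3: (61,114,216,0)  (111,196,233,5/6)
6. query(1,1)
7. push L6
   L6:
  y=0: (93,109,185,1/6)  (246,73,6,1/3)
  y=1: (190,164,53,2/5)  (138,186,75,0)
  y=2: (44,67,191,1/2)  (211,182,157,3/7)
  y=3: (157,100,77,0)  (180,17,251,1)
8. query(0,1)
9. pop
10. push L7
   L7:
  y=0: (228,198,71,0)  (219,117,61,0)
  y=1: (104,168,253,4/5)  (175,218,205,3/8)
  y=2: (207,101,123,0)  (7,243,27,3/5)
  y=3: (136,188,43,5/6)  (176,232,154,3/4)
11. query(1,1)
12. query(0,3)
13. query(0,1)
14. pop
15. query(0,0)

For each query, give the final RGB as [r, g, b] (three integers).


query (1,1) [L1,L2,L3,L4,L5] — begin 0,0,0
after L1 α=1/3: [73/3, 55/3, 251/3]
after L2 α=3/4: [901/12, 1477/12, 701/12]
after L3 α=1/2: [2677/24, 4357/24, 3545/24]
after L4 α=0: [2677/24, 4357/24, 3545/24]
after L5 α=1/4: [4565/32, 6181/32, 4625/32]
→ [143, 193, 145]

at x=0,y=1 over L1,L2,L3,L4,L5,L6:
+L1 (α=2/3) → [80/3, 436/3, 98/3]
+L2 (α=0) → [80/3, 436/3, 98/3]
+L3 (α=1/6) → [425/9, 1342/9, 1021/18]
+L4 (α=2/3) → [551/27, 5068/27, 9697/54]
+L5 (α=1/2) → [694/27, 8983/54, 23035/108]
+L6 (α=2/5) → [4114/45, 14887/90, 26851/180]
rounded: [91, 165, 149]

query (1,1) [L1,L2,L3,L4,L5,L7] — begin 0,0,0
L1 α=1/3: [73/3, 55/3, 251/3]
L2 α=3/4: [901/12, 1477/12, 701/12]
L3 α=1/2: [2677/24, 4357/24, 3545/24]
L4 α=0: [2677/24, 4357/24, 3545/24]
L5 α=1/4: [4565/32, 6181/32, 4625/32]
L7 α=3/8: [39625/256, 51833/256, 42805/256]
→ [155, 202, 167]

at x=0,y=3 over L1,L2,L3,L4,L5,L7:
after L1 α=1/2: [31/2, 110, 21]
after L2 α=2/5: [413/10, 348/5, 79]
after L3 α=1/2: [1773/20, 893/10, 211/2]
after L4 α=7/8: [12973/160, 15873/80, 2297/16]
after L5 α=0: [12973/160, 15873/80, 2297/16]
after L7 α=5/6: [40591/320, 91073/480, 5737/96]
→ [127, 190, 60]

(0,1) stack=L1,L2,L3,L4,L5,L7; from [0,0,0]:
+L1 (α=2/3) → [80/3, 436/3, 98/3]
+L2 (α=0) → [80/3, 436/3, 98/3]
+L3 (α=1/6) → [425/9, 1342/9, 1021/18]
+L4 (α=2/3) → [551/27, 5068/27, 9697/54]
+L5 (α=1/2) → [694/27, 8983/54, 23035/108]
+L7 (α=4/5) → [11926/135, 45271/270, 132331/540]
→ [88, 168, 245]

at x=0,y=0 over L1,L2,L3,L4,L5:
+L1 (α=2/3) → [230/3, 322/3, 96]
+L2 (α=1/5) → [1004/15, 1519/15, 506/5]
+L3 (α=5/6) → [5579/90, 3019/90, 6131/30]
+L4 (α=2/3) → [27899/270, 18679/270, 7871/90]
+L5 (α=1/3) → [42074/405, 51079/405, 13451/135]
→ [104, 126, 100]


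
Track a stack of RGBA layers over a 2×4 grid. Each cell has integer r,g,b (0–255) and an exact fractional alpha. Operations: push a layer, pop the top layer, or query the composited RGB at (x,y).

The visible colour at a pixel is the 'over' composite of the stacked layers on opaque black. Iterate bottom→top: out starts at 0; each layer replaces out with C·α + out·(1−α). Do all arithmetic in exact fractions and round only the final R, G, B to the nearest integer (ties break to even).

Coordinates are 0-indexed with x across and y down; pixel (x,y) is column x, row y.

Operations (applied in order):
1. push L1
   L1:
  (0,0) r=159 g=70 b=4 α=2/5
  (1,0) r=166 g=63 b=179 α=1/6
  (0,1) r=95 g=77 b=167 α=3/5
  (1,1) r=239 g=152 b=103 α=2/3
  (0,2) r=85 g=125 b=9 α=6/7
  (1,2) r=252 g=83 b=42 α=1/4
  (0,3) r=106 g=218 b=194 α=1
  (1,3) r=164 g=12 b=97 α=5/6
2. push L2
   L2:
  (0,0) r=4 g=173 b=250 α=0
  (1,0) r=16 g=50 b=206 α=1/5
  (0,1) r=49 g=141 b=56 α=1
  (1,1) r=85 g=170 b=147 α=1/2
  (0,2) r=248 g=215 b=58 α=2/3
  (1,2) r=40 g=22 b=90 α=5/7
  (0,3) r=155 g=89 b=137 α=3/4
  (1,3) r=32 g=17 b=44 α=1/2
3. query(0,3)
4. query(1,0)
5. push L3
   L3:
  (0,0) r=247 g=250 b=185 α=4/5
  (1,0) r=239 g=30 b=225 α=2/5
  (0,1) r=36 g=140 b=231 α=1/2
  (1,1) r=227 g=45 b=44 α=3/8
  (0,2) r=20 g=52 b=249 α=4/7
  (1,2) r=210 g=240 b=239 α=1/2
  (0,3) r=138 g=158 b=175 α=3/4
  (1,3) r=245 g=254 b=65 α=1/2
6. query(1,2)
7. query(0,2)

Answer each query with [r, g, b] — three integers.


(0,3) stack=L1,L2; from [0,0,0]:
L1 α=1: [106, 218, 194]
L2 α=3/4: [571/4, 485/4, 605/4]
= [143, 121, 151]

query (1,0) [L1,L2] — begin 0,0,0
after L1 α=1/6: [83/3, 21/2, 179/6]
after L2 α=1/5: [76/3, 92/5, 976/15]
→ [25, 18, 65]

(1,2) stack=L1,L2,L3; from [0,0,0]:
L1 α=1/4: [63, 83/4, 21/2]
L2 α=5/7: [326/7, 303/14, 471/7]
L3 α=1/2: [898/7, 3663/28, 1072/7]
rounded: [128, 131, 153]

query (0,2) [L1,L2,L3] — begin 0,0,0
L1 α=6/7: [510/7, 750/7, 54/7]
L2 α=2/3: [3982/21, 3760/21, 866/21]
L3 α=4/7: [4542/49, 5216/49, 7838/49]
= [93, 106, 160]


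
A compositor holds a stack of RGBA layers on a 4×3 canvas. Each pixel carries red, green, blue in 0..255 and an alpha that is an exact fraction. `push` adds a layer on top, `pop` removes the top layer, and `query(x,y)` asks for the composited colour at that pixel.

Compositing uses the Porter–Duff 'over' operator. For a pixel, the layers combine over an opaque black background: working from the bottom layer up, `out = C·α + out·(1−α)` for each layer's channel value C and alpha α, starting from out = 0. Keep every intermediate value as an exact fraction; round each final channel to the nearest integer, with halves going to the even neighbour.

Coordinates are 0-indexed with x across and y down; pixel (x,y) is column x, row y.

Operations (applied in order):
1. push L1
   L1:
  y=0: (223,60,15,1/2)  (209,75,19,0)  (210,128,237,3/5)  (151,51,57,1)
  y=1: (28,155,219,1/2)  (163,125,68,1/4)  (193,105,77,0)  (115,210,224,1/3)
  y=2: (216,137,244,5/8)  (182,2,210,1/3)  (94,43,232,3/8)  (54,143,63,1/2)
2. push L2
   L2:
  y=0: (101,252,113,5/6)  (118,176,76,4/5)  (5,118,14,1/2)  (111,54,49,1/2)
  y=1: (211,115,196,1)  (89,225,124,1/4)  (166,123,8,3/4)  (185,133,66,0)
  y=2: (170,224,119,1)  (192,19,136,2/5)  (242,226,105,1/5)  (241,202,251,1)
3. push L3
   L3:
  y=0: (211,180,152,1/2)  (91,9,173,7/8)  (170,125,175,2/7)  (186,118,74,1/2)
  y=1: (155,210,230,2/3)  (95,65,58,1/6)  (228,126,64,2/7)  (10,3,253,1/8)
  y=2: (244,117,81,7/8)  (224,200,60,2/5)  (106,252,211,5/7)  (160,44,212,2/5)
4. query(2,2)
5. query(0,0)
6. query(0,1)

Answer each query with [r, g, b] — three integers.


query (2,2) [L1,L2,L3] — begin 0,0,0
L1 α=3/8: [141/4, 129/8, 87]
L2 α=1/5: [383/5, 581/10, 453/5]
L3 α=5/7: [488/5, 983/5, 883/5]
rounded: [98, 197, 177]

(0,0) stack=L1,L2,L3; from [0,0,0]:
after L1 α=1/2: [223/2, 30, 15/2]
after L2 α=5/6: [411/4, 215, 1145/12]
after L3 α=1/2: [1255/8, 395/2, 2969/24]
= [157, 198, 124]

(0,1) stack=L1,L2,L3; from [0,0,0]:
L1 α=1/2: [14, 155/2, 219/2]
L2 α=1: [211, 115, 196]
L3 α=2/3: [521/3, 535/3, 656/3]
= [174, 178, 219]


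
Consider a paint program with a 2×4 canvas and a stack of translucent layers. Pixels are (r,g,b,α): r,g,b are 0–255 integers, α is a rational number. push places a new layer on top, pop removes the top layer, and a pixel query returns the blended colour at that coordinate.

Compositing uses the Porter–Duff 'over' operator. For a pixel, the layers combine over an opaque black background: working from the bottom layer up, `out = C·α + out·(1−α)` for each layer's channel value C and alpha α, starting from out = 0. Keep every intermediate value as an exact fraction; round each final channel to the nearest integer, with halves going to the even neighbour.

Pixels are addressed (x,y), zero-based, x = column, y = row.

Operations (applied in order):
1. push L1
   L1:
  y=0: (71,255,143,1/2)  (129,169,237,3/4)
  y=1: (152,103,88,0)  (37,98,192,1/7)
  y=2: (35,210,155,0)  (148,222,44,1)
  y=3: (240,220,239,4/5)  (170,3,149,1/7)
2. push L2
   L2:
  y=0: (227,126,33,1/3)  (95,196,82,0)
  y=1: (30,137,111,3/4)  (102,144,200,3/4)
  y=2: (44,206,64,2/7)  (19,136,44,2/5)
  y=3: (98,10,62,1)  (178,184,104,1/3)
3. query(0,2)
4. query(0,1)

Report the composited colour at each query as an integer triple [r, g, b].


at x=0,y=2 over L1,L2:
after L1 α=0: [0, 0, 0]
after L2 α=2/7: [88/7, 412/7, 128/7]
rounded: [13, 59, 18]

at x=0,y=1 over L1,L2:
L1 α=0: [0, 0, 0]
L2 α=3/4: [45/2, 411/4, 333/4]
= [22, 103, 83]


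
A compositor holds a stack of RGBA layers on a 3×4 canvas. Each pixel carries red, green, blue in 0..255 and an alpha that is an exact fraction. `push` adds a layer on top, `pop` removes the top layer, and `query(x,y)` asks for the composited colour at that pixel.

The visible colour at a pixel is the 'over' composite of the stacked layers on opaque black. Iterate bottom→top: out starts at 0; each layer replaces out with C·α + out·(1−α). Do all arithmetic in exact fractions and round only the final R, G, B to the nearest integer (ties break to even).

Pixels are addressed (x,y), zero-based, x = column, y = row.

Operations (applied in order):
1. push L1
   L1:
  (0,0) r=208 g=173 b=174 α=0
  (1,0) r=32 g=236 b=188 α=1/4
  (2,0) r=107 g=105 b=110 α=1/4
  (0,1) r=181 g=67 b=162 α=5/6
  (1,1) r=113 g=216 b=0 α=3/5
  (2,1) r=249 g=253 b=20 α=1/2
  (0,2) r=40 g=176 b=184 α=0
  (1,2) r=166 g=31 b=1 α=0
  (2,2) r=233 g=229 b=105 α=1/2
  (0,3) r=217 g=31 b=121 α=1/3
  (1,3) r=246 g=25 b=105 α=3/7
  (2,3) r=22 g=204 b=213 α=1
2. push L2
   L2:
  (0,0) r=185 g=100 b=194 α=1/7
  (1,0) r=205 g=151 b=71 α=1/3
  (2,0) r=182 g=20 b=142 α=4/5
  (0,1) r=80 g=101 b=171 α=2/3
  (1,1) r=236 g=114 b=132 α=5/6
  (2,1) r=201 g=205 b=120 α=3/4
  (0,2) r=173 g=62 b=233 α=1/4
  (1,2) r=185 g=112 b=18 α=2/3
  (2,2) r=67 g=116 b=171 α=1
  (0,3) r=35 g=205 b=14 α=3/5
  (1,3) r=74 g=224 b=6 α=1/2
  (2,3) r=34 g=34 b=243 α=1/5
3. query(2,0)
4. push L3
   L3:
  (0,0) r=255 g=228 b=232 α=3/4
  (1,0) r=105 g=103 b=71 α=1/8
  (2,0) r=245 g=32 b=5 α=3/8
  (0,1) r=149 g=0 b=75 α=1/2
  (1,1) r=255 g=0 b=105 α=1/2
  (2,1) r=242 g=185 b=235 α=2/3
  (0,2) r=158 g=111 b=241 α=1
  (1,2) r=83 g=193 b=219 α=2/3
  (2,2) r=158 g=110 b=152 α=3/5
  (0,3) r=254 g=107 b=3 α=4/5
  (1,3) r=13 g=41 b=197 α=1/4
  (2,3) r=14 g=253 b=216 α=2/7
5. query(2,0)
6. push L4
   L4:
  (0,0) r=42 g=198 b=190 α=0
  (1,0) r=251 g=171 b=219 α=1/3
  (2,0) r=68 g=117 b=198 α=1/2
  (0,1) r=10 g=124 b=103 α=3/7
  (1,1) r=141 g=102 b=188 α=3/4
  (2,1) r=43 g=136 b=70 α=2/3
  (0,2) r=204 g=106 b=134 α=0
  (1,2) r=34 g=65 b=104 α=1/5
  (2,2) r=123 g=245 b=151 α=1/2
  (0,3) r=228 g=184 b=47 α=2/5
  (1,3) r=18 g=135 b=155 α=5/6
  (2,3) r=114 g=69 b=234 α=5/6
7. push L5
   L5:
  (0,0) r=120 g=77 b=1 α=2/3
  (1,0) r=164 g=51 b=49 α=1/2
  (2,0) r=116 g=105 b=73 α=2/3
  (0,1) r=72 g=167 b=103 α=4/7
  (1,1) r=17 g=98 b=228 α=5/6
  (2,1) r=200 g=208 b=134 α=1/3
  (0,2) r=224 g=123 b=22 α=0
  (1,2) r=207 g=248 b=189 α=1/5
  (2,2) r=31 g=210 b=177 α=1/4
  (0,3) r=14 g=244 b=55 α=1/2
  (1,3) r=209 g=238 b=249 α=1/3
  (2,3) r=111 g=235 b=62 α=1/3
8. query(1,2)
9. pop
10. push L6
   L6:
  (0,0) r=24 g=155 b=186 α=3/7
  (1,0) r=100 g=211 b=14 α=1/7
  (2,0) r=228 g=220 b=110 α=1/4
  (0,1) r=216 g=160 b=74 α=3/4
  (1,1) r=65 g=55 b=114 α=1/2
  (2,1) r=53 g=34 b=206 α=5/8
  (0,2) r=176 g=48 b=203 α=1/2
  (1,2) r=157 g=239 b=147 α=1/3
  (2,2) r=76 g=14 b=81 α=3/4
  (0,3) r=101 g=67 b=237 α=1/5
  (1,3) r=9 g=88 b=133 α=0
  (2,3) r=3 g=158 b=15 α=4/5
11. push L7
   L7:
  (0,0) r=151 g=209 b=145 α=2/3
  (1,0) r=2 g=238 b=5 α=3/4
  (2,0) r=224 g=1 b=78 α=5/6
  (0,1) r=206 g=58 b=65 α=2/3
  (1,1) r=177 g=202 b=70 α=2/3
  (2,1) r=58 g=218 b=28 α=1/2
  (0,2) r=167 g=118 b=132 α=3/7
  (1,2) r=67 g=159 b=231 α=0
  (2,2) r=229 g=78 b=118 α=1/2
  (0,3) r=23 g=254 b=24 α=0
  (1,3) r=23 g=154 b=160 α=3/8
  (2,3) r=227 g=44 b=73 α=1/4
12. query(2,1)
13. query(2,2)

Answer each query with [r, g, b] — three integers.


at x=2,y=0 over L1,L2:
L1 α=1/4: [107/4, 105/4, 55/2]
L2 α=4/5: [3019/20, 85/4, 1191/10]
rounded: [151, 21, 119]

query (2,0) [L1,L2,L3] — begin 0,0,0
after L1 α=1/4: [107/4, 105/4, 55/2]
after L2 α=4/5: [3019/20, 85/4, 1191/10]
after L3 α=3/8: [5959/32, 809/32, 1221/16]
rounded: [186, 25, 76]

(1,2) stack=L1,L2,L3,L4,L5; from [0,0,0]:
after L1 α=0: [0, 0, 0]
after L2 α=2/3: [370/3, 224/3, 12]
after L3 α=2/3: [868/9, 1382/9, 150]
after L4 α=1/5: [3778/45, 6113/45, 704/5]
after L5 α=1/5: [24427/225, 35612/225, 3761/25]
= [109, 158, 150]

query (2,1) [L1,L2,L3,L4,L6,L7] — begin 0,0,0
+L1 (α=1/2) → [249/2, 253/2, 10]
+L2 (α=3/4) → [1455/8, 1483/8, 185/2]
+L3 (α=2/3) → [5327/24, 1481/8, 375/2]
+L4 (α=2/3) → [7391/72, 1219/8, 655/6]
+L6 (α=5/8) → [13751/192, 5017/64, 2715/16]
+L7 (α=1/2) → [24887/384, 18969/128, 3163/32]
= [65, 148, 99]

(2,2) stack=L1,L2,L3,L4,L6,L7; from [0,0,0]:
L1 α=1/2: [233/2, 229/2, 105/2]
L2 α=1: [67, 116, 171]
L3 α=3/5: [608/5, 562/5, 798/5]
L4 α=1/2: [1223/10, 1787/10, 1553/10]
L6 α=3/4: [3503/40, 2207/40, 3983/40]
L7 α=1/2: [12663/80, 5327/80, 8703/80]
→ [158, 67, 109]


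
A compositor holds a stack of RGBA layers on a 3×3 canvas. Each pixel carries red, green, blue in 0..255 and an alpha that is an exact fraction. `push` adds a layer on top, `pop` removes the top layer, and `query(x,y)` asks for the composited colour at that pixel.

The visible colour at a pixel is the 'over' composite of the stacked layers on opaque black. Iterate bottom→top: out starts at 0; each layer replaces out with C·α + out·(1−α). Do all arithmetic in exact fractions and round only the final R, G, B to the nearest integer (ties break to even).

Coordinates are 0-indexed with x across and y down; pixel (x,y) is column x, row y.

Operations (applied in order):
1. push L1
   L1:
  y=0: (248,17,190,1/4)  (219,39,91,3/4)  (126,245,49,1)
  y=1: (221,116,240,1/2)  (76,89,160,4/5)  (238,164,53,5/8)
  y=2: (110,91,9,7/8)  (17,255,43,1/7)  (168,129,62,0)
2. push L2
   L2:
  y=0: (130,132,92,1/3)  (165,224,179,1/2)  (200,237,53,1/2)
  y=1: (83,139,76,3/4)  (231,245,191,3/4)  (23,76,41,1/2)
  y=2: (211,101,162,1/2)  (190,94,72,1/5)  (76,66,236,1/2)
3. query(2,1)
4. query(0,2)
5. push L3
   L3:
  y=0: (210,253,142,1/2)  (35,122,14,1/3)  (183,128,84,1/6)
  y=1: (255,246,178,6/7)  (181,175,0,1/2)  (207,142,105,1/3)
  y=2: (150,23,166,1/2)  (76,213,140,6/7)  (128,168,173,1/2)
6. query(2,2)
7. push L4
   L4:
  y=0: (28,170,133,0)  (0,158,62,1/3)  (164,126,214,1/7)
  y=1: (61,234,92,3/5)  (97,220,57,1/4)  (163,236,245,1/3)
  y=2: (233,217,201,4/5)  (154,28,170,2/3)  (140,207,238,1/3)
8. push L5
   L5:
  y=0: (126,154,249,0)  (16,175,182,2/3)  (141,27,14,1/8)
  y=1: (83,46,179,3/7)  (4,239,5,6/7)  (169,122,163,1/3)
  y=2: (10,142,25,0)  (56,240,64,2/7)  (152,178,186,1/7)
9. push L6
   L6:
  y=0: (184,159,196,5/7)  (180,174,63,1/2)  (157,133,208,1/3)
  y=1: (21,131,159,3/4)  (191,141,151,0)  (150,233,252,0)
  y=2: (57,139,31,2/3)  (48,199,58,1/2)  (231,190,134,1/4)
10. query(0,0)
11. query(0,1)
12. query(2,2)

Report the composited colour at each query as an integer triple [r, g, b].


at x=2,y=1 over L1,L2:
L1 α=5/8: [595/4, 205/2, 265/8]
L2 α=1/2: [687/8, 357/4, 593/16]
rounded: [86, 89, 37]

query (0,2) [L1,L2] — begin 0,0,0
L1 α=7/8: [385/4, 637/8, 63/8]
L2 α=1/2: [1229/8, 1445/16, 1359/16]
= [154, 90, 85]

query (2,2) [L1,L2,L3] — begin 0,0,0
+L1 (α=0) → [0, 0, 0]
+L2 (α=1/2) → [38, 33, 118]
+L3 (α=1/2) → [83, 201/2, 291/2]
= [83, 100, 146]

query (0,0) [L1,L2,L3,L4,L5,L6] — begin 0,0,0
+L1 (α=1/4) → [62, 17/4, 95/2]
+L2 (α=1/3) → [254/3, 281/6, 187/3]
+L3 (α=1/2) → [442/3, 1799/12, 613/6]
+L4 (α=0) → [442/3, 1799/12, 613/6]
+L5 (α=0) → [442/3, 1799/12, 613/6]
+L6 (α=5/7) → [3644/21, 6569/42, 3553/21]
= [174, 156, 169]

(0,1) stack=L1,L2,L3,L4,L5,L6; from [0,0,0]:
+L1 (α=1/2) → [221/2, 58, 120]
+L2 (α=3/4) → [719/8, 475/4, 87]
+L3 (α=6/7) → [12959/56, 6379/28, 165]
+L4 (α=3/5) → [18083/140, 16207/70, 606/5]
+L5 (α=3/7) → [26798/245, 37244/245, 5109/35]
+L6 (α=3/4) → [42233/980, 133529/980, 5451/35]
→ [43, 136, 156]

at x=2,y=2 over L1,L2,L3,L4,L5,L6:
+L1 (α=0) → [0, 0, 0]
+L2 (α=1/2) → [38, 33, 118]
+L3 (α=1/2) → [83, 201/2, 291/2]
+L4 (α=1/3) → [102, 136, 529/3]
+L5 (α=1/7) → [764/7, 142, 1244/7]
+L6 (α=1/4) → [3909/28, 154, 2335/14]
rounded: [140, 154, 167]


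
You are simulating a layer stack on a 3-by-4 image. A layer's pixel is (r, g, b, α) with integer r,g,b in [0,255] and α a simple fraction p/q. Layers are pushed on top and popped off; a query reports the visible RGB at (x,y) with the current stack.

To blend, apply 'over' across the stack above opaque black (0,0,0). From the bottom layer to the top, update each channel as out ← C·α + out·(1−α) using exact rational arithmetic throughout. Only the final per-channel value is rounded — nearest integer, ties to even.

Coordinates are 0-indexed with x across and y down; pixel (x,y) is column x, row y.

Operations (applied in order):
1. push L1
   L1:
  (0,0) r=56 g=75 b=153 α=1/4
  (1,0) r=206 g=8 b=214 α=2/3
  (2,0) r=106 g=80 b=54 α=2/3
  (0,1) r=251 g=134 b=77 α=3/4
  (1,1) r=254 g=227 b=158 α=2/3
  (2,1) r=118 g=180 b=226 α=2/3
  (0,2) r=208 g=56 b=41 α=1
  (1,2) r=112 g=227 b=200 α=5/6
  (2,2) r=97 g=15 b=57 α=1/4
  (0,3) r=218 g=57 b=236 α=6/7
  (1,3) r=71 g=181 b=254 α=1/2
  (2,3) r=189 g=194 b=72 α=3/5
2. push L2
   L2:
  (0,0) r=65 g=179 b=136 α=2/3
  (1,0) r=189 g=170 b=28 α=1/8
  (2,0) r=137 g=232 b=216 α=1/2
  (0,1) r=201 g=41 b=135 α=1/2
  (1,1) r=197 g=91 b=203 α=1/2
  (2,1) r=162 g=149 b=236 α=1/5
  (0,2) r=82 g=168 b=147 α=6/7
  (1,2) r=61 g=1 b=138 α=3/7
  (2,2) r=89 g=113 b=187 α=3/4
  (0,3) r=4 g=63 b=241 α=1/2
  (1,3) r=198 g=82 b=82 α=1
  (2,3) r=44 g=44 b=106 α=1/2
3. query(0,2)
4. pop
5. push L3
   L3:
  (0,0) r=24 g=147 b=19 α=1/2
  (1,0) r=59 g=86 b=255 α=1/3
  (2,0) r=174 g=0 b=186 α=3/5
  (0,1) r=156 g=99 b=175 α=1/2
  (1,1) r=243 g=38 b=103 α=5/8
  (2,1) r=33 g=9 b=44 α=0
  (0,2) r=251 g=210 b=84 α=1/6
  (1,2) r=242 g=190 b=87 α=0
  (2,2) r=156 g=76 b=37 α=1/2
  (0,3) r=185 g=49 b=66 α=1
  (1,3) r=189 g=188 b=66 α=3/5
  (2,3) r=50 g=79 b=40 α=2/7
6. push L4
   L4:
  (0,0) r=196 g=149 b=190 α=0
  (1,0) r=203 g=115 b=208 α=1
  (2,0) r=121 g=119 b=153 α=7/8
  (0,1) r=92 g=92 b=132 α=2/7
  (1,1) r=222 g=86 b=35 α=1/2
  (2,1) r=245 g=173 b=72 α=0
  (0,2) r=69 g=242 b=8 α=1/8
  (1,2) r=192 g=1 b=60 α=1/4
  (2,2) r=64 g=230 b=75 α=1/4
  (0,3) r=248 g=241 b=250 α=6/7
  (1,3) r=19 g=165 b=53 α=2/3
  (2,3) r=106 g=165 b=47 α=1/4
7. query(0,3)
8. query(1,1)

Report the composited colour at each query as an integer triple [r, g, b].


query (0,2) [L1,L2] — begin 0,0,0
L1 α=1: [208, 56, 41]
L2 α=6/7: [100, 152, 923/7]
→ [100, 152, 132]

(0,3) stack=L1,L3,L4; from [0,0,0]:
L1 α=6/7: [1308/7, 342/7, 1416/7]
L3 α=1: [185, 49, 66]
L4 α=6/7: [239, 1495/7, 1566/7]
rounded: [239, 214, 224]

at x=1,y=1 over L1,L3,L4:
after L1 α=2/3: [508/3, 454/3, 316/3]
after L3 α=5/8: [1723/8, 161/2, 831/8]
after L4 α=1/2: [3499/16, 333/4, 1111/16]
rounded: [219, 83, 69]


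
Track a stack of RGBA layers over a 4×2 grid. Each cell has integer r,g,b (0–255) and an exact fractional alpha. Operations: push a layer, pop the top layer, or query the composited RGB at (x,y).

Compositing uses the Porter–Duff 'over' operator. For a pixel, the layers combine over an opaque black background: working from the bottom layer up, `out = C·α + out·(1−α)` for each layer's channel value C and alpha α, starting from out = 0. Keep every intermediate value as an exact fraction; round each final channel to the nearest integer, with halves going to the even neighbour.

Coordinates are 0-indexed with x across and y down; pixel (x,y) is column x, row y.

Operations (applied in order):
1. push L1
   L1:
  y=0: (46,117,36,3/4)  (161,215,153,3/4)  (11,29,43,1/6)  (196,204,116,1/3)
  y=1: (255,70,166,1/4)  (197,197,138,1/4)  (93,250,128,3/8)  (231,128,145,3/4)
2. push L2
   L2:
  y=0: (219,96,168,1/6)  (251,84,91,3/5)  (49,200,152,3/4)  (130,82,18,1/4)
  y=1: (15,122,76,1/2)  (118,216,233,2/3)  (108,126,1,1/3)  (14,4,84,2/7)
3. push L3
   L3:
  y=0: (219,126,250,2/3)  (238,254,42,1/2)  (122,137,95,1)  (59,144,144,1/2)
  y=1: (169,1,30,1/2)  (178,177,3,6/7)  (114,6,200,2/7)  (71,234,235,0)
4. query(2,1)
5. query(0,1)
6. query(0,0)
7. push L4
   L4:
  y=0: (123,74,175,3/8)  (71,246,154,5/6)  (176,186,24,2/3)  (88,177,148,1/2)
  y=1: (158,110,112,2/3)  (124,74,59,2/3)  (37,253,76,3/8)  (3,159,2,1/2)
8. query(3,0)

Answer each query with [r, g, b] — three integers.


at x=2,y=1 over L1,L2,L3:
+L1 (α=3/8) → [279/8, 375/4, 48]
+L2 (α=1/3) → [237/4, 209/2, 97/3]
+L3 (α=2/7) → [2097/28, 1069/14, 1685/21]
rounded: [75, 76, 80]

(0,1) stack=L1,L2,L3; from [0,0,0]:
L1 α=1/4: [255/4, 35/2, 83/2]
L2 α=1/2: [315/8, 279/4, 235/4]
L3 α=1/2: [1667/16, 283/8, 355/8]
= [104, 35, 44]

(0,0) stack=L1,L2,L3; from [0,0,0]:
after L1 α=3/4: [69/2, 351/4, 27]
after L2 α=1/6: [261/4, 713/8, 101/2]
after L3 α=2/3: [671/4, 2729/24, 367/2]
→ [168, 114, 184]

query (3,0) [L1,L2,L3,L4] — begin 0,0,0
L1 α=1/3: [196/3, 68, 116/3]
L2 α=1/4: [163/2, 143/2, 67/2]
L3 α=1/2: [281/4, 431/4, 355/4]
L4 α=1/2: [633/8, 1139/8, 947/8]
→ [79, 142, 118]


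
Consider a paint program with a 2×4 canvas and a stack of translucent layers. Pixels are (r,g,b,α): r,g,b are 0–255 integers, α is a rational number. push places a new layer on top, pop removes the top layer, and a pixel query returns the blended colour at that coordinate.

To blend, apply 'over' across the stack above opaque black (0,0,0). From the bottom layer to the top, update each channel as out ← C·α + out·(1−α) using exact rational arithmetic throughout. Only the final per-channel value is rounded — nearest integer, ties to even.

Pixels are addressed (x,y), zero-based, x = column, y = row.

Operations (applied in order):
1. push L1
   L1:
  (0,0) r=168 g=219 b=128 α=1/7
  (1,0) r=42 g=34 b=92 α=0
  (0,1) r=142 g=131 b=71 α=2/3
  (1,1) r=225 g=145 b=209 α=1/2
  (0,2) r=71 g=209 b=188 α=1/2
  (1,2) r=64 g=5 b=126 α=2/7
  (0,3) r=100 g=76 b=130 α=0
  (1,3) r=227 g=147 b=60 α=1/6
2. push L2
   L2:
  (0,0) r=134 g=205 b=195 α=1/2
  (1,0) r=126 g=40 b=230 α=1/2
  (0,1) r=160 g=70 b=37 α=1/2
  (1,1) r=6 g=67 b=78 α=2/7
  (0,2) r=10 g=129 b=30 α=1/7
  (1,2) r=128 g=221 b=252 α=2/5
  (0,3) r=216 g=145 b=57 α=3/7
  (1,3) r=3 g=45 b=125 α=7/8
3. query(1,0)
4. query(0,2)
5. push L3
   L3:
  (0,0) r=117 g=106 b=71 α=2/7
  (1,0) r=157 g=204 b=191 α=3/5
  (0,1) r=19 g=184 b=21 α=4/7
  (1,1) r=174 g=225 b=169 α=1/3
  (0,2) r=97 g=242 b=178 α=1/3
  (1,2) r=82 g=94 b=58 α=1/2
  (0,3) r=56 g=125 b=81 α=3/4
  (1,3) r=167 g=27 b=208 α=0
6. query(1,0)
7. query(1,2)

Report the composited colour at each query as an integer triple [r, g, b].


(1,0) stack=L1,L2; from [0,0,0]:
L1 α=0: [0, 0, 0]
L2 α=1/2: [63, 20, 115]
= [63, 20, 115]

(0,2) stack=L1,L2; from [0,0,0]:
+L1 (α=1/2) → [71/2, 209/2, 94]
+L2 (α=1/7) → [223/7, 108, 594/7]
→ [32, 108, 85]

(1,0) stack=L1,L2,L3; from [0,0,0]:
+L1 (α=0) → [0, 0, 0]
+L2 (α=1/2) → [63, 20, 115]
+L3 (α=3/5) → [597/5, 652/5, 803/5]
→ [119, 130, 161]

query (1,2) [L1,L2,L3] — begin 0,0,0
after L1 α=2/7: [128/7, 10/7, 36]
after L2 α=2/5: [2176/35, 3124/35, 612/5]
after L3 α=1/2: [2523/35, 3207/35, 451/5]
→ [72, 92, 90]


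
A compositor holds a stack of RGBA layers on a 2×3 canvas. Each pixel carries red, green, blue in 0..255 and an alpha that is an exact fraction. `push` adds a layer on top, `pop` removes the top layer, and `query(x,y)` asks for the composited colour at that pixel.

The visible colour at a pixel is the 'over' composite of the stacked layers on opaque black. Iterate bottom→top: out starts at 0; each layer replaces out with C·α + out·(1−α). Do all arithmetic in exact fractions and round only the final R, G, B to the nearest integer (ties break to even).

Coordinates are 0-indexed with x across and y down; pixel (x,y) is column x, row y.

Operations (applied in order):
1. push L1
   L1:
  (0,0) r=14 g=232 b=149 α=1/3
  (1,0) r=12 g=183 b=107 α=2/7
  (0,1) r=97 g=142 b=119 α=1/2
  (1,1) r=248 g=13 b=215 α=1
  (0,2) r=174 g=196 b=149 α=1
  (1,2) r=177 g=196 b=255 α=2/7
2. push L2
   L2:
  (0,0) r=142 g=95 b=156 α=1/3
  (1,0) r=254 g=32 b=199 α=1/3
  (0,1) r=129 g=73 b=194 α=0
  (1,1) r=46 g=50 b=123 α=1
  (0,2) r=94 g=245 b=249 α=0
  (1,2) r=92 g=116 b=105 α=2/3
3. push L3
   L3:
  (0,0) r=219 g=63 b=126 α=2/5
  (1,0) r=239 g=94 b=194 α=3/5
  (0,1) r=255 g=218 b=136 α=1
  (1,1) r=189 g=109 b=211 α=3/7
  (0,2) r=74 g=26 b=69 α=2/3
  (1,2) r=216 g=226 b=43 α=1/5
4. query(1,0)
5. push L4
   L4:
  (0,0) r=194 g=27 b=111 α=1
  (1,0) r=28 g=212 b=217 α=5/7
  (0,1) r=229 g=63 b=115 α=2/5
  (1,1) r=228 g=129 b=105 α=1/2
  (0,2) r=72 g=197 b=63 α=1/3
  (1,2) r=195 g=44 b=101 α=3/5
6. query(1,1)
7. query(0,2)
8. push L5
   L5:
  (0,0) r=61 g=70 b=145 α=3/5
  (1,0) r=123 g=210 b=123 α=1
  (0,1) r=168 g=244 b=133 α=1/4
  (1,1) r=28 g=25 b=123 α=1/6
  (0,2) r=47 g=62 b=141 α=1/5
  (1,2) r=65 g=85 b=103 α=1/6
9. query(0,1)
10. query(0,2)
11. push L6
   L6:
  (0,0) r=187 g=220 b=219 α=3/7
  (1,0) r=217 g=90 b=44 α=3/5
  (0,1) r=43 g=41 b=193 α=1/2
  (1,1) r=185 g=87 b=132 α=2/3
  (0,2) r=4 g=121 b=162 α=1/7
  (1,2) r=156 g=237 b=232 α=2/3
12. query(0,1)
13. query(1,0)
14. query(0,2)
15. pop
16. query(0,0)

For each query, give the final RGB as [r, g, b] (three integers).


query (1,0) [L1,L2,L3] — begin 0,0,0
L1 α=2/7: [24/7, 366/7, 214/7]
L2 α=1/3: [1826/21, 956/21, 607/7]
L3 α=3/5: [18709/105, 7834/105, 5288/35]
rounded: [178, 75, 151]

query (1,1) [L1,L2,L3,L4] — begin 0,0,0
L1 α=1: [248, 13, 215]
L2 α=1: [46, 50, 123]
L3 α=3/7: [751/7, 527/7, 1125/7]
L4 α=1/2: [2347/14, 715/7, 930/7]
= [168, 102, 133]

at x=0,y=2 over L1,L2,L3,L4:
+L1 (α=1) → [174, 196, 149]
+L2 (α=0) → [174, 196, 149]
+L3 (α=2/3) → [322/3, 248/3, 287/3]
+L4 (α=1/3) → [860/9, 1087/9, 763/9]
→ [96, 121, 85]

at x=0,y=1 over L1,L2,L3,L4,L5:
L1 α=1/2: [97/2, 71, 119/2]
L2 α=0: [97/2, 71, 119/2]
L3 α=1: [255, 218, 136]
L4 α=2/5: [1223/5, 156, 638/5]
L5 α=1/4: [4509/20, 178, 2579/20]
→ [225, 178, 129]

at x=0,y=2 over L1,L2,L3,L4,L5:
after L1 α=1: [174, 196, 149]
after L2 α=0: [174, 196, 149]
after L3 α=2/3: [322/3, 248/3, 287/3]
after L4 α=1/3: [860/9, 1087/9, 763/9]
after L5 α=1/5: [3863/45, 4906/45, 4321/45]
rounded: [86, 109, 96]

(0,1) stack=L1,L2,L3,L4,L5,L6; from [0,0,0]:
+L1 (α=1/2) → [97/2, 71, 119/2]
+L2 (α=0) → [97/2, 71, 119/2]
+L3 (α=1) → [255, 218, 136]
+L4 (α=2/5) → [1223/5, 156, 638/5]
+L5 (α=1/4) → [4509/20, 178, 2579/20]
+L6 (α=1/2) → [5369/40, 219/2, 6439/40]
rounded: [134, 110, 161]

at x=1,y=0 over L1,L2,L3,L4,L5,L6:
+L1 (α=2/7) → [24/7, 366/7, 214/7]
+L2 (α=1/3) → [1826/21, 956/21, 607/7]
+L3 (α=3/5) → [18709/105, 7834/105, 5288/35]
+L4 (α=5/7) → [52118/735, 126968/735, 48551/245]
+L5 (α=1) → [123, 210, 123]
+L6 (α=3/5) → [897/5, 138, 378/5]
→ [179, 138, 76]

query (0,2) [L1,L2,L3,L4,L5,L6] — begin 0,0,0
L1 α=1: [174, 196, 149]
L2 α=0: [174, 196, 149]
L3 α=2/3: [322/3, 248/3, 287/3]
L4 α=1/3: [860/9, 1087/9, 763/9]
L5 α=1/5: [3863/45, 4906/45, 4321/45]
L6 α=1/7: [7786/105, 1661/15, 11072/105]
= [74, 111, 105]

query (0,0) [L1,L2,L3,L4,L5] — begin 0,0,0
after L1 α=1/3: [14/3, 232/3, 149/3]
after L2 α=1/3: [454/9, 749/9, 766/9]
after L3 α=2/5: [1768/15, 1127/15, 1522/15]
after L4 α=1: [194, 27, 111]
after L5 α=3/5: [571/5, 264/5, 657/5]
= [114, 53, 131]
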